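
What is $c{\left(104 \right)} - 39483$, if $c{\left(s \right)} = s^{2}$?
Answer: $-28667$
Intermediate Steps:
$c{\left(104 \right)} - 39483 = 104^{2} - 39483 = 10816 - 39483 = -28667$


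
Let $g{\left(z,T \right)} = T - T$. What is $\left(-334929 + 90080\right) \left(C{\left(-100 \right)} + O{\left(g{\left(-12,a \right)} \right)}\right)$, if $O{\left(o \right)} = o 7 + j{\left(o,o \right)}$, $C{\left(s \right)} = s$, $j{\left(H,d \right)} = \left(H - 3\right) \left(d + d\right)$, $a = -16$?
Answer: $24484900$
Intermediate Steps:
$j{\left(H,d \right)} = 2 d \left(-3 + H\right)$ ($j{\left(H,d \right)} = \left(-3 + H\right) 2 d = 2 d \left(-3 + H\right)$)
$g{\left(z,T \right)} = 0$
$O{\left(o \right)} = 7 o + 2 o \left(-3 + o\right)$ ($O{\left(o \right)} = o 7 + 2 o \left(-3 + o\right) = 7 o + 2 o \left(-3 + o\right)$)
$\left(-334929 + 90080\right) \left(C{\left(-100 \right)} + O{\left(g{\left(-12,a \right)} \right)}\right) = \left(-334929 + 90080\right) \left(-100 + 0 \left(1 + 2 \cdot 0\right)\right) = - 244849 \left(-100 + 0 \left(1 + 0\right)\right) = - 244849 \left(-100 + 0 \cdot 1\right) = - 244849 \left(-100 + 0\right) = \left(-244849\right) \left(-100\right) = 24484900$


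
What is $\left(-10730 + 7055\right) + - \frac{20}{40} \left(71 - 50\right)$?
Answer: $- \frac{7371}{2} \approx -3685.5$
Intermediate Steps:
$\left(-10730 + 7055\right) + - \frac{20}{40} \left(71 - 50\right) = -3675 + \left(-20\right) \frac{1}{40} \cdot 21 = -3675 - \frac{21}{2} = - \frac{7371}{2}$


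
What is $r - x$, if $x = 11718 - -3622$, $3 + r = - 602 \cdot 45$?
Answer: $-42433$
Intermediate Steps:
$r = -27093$ ($r = -3 - 602 \cdot 45 = -3 - 27090 = -27093$)
$x = 15340$ ($x = 11718 + 3622 = 15340$)
$r - x = -27093 - 15340 = -42433$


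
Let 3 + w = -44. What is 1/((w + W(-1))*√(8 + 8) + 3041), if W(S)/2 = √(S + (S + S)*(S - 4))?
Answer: 1/2877 ≈ 0.00034758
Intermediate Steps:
w = -47 (w = -3 - 44 = -47)
W(S) = 2*√(S + 2*S*(-4 + S)) (W(S) = 2*√(S + (S + S)*(S - 4)) = 2*√(S + (2*S)*(-4 + S)) = 2*√(S + 2*S*(-4 + S)))
1/((w + W(-1))*√(8 + 8) + 3041) = 1/((-47 + 2*√(-(-7 + 2*(-1))))*√(8 + 8) + 3041) = 1/((-47 + 2*√(-(-7 - 2)))*√16 + 3041) = 1/((-47 + 2*√(-1*(-9)))*4 + 3041) = 1/((-47 + 2*√9)*4 + 3041) = 1/((-47 + 2*3)*4 + 3041) = 1/((-47 + 6)*4 + 3041) = 1/(-41*4 + 3041) = 1/(-164 + 3041) = 1/2877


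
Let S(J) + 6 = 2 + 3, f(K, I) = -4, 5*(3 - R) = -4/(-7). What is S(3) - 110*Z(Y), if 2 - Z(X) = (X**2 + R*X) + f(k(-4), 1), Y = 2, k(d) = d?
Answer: 2897/7 ≈ 413.86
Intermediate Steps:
R = 101/35 (R = 3 - (-4)/(5*(-7)) = 3 - (-4)*(-1)/(5*7) = 3 - 1/5*4/7 = 3 - 4/35 = 101/35 ≈ 2.8857)
S(J) = -1 (S(J) = -6 + (2 + 3) = -6 + 5 = -1)
Z(X) = 6 - X**2 - 101*X/35 (Z(X) = 2 - ((X**2 + 101*X/35) - 4) = 2 - (-4 + X**2 + 101*X/35) = 2 + (4 - X**2 - 101*X/35) = 6 - X**2 - 101*X/35)
S(3) - 110*Z(Y) = -1 - 110*(6 - 1*2**2 - 101/35*2) = -1 - 110*(6 - 1*4 - 202/35) = -1 - 110*(6 - 4 - 202/35) = -1 - 110*(-132/35) = -1 + 2904/7 = 2897/7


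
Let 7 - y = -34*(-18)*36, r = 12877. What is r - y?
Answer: 34902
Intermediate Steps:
y = -22025 (y = 7 - (-34*(-18))*36 = 7 - 612*36 = 7 - 1*22032 = 7 - 22032 = -22025)
r - y = 12877 - 1*(-22025) = 12877 + 22025 = 34902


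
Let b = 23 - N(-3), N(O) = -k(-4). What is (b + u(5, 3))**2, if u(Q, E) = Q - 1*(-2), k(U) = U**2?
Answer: 2116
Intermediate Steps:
u(Q, E) = 2 + Q (u(Q, E) = Q + 2 = 2 + Q)
N(O) = -16 (N(O) = -1*(-4)**2 = -1*16 = -16)
b = 39 (b = 23 - 1*(-16) = 23 + 16 = 39)
(b + u(5, 3))**2 = (39 + (2 + 5))**2 = (39 + 7)**2 = 46**2 = 2116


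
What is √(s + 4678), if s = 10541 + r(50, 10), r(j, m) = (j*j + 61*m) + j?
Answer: √18379 ≈ 135.57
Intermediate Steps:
r(j, m) = j + j² + 61*m (r(j, m) = (j² + 61*m) + j = j + j² + 61*m)
s = 13701 (s = 10541 + (50 + 50² + 61*10) = 10541 + (50 + 2500 + 610) = 10541 + 3160 = 13701)
√(s + 4678) = √(13701 + 4678) = √18379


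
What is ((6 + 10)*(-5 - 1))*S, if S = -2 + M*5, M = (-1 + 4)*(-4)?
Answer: 5952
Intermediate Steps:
M = -12 (M = 3*(-4) = -12)
S = -62 (S = -2 - 12*5 = -2 - 60 = -62)
((6 + 10)*(-5 - 1))*S = ((6 + 10)*(-5 - 1))*(-62) = (16*(-6))*(-62) = -96*(-62) = 5952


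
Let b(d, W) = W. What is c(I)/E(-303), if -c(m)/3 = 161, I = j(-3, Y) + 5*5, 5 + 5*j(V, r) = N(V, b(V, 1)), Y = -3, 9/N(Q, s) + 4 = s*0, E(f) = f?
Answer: 161/101 ≈ 1.5941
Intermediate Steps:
N(Q, s) = -9/4 (N(Q, s) = 9/(-4 + s*0) = 9/(-4 + 0) = 9/(-4) = 9*(-¼) = -9/4)
j(V, r) = -29/20 (j(V, r) = -1 + (⅕)*(-9/4) = -1 - 9/20 = -29/20)
I = 471/20 (I = -29/20 + 5*5 = -29/20 + 25 = 471/20 ≈ 23.550)
c(m) = -483 (c(m) = -3*161 = -483)
c(I)/E(-303) = -483/(-303) = -483*(-1/303) = 161/101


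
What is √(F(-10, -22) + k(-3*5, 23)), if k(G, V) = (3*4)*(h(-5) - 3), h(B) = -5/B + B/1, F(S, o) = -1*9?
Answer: I*√93 ≈ 9.6436*I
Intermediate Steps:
F(S, o) = -9
h(B) = B - 5/B (h(B) = -5/B + B*1 = -5/B + B = B - 5/B)
k(G, V) = -84 (k(G, V) = (3*4)*((-5 - 5/(-5)) - 3) = 12*((-5 - 5*(-⅕)) - 3) = 12*((-5 + 1) - 3) = 12*(-4 - 3) = 12*(-7) = -84)
√(F(-10, -22) + k(-3*5, 23)) = √(-9 - 84) = √(-93) = I*√93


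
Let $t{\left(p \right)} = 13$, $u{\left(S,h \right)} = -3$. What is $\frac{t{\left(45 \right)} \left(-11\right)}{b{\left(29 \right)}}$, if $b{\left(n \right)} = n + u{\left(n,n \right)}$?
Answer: $- \frac{11}{2} \approx -5.5$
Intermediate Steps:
$b{\left(n \right)} = -3 + n$ ($b{\left(n \right)} = n - 3 = -3 + n$)
$\frac{t{\left(45 \right)} \left(-11\right)}{b{\left(29 \right)}} = \frac{13 \left(-11\right)}{-3 + 29} = - \frac{143}{26} = \left(-143\right) \frac{1}{26} = - \frac{11}{2}$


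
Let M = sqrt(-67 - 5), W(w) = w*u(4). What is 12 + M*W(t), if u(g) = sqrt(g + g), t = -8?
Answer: 12 - 192*I ≈ 12.0 - 192.0*I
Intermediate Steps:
u(g) = sqrt(2)*sqrt(g) (u(g) = sqrt(2*g) = sqrt(2)*sqrt(g))
W(w) = 2*w*sqrt(2) (W(w) = w*(sqrt(2)*sqrt(4)) = w*(sqrt(2)*2) = w*(2*sqrt(2)) = 2*w*sqrt(2))
M = 6*I*sqrt(2) (M = sqrt(-72) = 6*I*sqrt(2) ≈ 8.4853*I)
12 + M*W(t) = 12 + (6*I*sqrt(2))*(2*(-8)*sqrt(2)) = 12 + (6*I*sqrt(2))*(-16*sqrt(2)) = 12 - 192*I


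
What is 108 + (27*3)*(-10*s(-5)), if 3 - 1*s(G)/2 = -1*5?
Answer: -12852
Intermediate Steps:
s(G) = 16 (s(G) = 6 - (-2)*5 = 6 - 2*(-5) = 6 + 10 = 16)
108 + (27*3)*(-10*s(-5)) = 108 + (27*3)*(-10*16) = 108 + 81*(-160) = 108 - 12960 = -12852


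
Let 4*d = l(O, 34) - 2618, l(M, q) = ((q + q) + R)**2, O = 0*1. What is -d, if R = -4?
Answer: -739/2 ≈ -369.50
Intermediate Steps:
O = 0
l(M, q) = (-4 + 2*q)**2 (l(M, q) = ((q + q) - 4)**2 = (2*q - 4)**2 = (-4 + 2*q)**2)
d = 739/2 (d = (4*(-2 + 34)**2 - 2618)/4 = (4*32**2 - 2618)/4 = (4*1024 - 2618)/4 = (4096 - 2618)/4 = (1/4)*1478 = 739/2 ≈ 369.50)
-d = -1*739/2 = -739/2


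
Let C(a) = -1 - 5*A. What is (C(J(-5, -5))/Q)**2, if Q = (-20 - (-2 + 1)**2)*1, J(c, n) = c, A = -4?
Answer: 361/441 ≈ 0.81859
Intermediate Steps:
C(a) = 19 (C(a) = -1 - 5*(-4) = -1 + 20 = 19)
Q = -21 (Q = (-20 - 1*(-1)**2)*1 = (-20 - 1*1)*1 = (-20 - 1)*1 = -21*1 = -21)
(C(J(-5, -5))/Q)**2 = (19/(-21))**2 = (19*(-1/21))**2 = (-19/21)**2 = 361/441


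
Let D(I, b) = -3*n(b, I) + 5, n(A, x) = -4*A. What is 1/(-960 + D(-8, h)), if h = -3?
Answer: -1/991 ≈ -0.0010091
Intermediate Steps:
D(I, b) = 5 + 12*b (D(I, b) = -(-12)*b + 5 = 12*b + 5 = 5 + 12*b)
1/(-960 + D(-8, h)) = 1/(-960 + (5 + 12*(-3))) = 1/(-960 + (5 - 36)) = 1/(-960 - 31) = 1/(-991) = -1/991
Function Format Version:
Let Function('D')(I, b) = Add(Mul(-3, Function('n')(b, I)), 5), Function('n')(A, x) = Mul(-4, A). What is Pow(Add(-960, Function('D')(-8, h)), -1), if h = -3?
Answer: Rational(-1, 991) ≈ -0.0010091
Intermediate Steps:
Function('D')(I, b) = Add(5, Mul(12, b)) (Function('D')(I, b) = Add(Mul(-3, Mul(-4, b)), 5) = Add(Mul(12, b), 5) = Add(5, Mul(12, b)))
Pow(Add(-960, Function('D')(-8, h)), -1) = Pow(Add(-960, Add(5, Mul(12, -3))), -1) = Pow(Add(-960, Add(5, -36)), -1) = Pow(Add(-960, -31), -1) = Pow(-991, -1) = Rational(-1, 991)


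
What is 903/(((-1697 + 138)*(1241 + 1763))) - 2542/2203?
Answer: -11906775221/10317168908 ≈ -1.1541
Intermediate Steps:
903/(((-1697 + 138)*(1241 + 1763))) - 2542/2203 = 903/((-1559*3004)) - 2542*1/2203 = 903/(-4683236) - 2542/2203 = 903*(-1/4683236) - 2542/2203 = -903/4683236 - 2542/2203 = -11906775221/10317168908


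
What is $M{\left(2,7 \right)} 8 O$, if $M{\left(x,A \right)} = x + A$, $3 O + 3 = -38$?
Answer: $-984$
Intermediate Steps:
$O = - \frac{41}{3}$ ($O = -1 + \frac{1}{3} \left(-38\right) = -1 - \frac{38}{3} = - \frac{41}{3} \approx -13.667$)
$M{\left(x,A \right)} = A + x$
$M{\left(2,7 \right)} 8 O = \left(7 + 2\right) 8 \left(- \frac{41}{3}\right) = 9 \cdot 8 \left(- \frac{41}{3}\right) = 72 \left(- \frac{41}{3}\right) = -984$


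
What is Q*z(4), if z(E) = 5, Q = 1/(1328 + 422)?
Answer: 1/350 ≈ 0.0028571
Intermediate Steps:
Q = 1/1750 ≈ 0.00057143
Q*z(4) = (1/1750)*5 = 1/350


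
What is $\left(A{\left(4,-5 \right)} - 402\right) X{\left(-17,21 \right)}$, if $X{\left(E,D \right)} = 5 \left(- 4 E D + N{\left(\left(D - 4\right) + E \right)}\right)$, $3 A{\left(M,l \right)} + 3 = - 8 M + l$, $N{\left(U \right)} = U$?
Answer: $-2965480$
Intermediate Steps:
$A{\left(M,l \right)} = -1 - \frac{8 M}{3} + \frac{l}{3}$ ($A{\left(M,l \right)} = -1 + \frac{- 8 M + l}{3} = -1 + \frac{l - 8 M}{3} = -1 - \left(- \frac{l}{3} + \frac{8 M}{3}\right) = -1 - \frac{8 M}{3} + \frac{l}{3}$)
$X{\left(E,D \right)} = -20 + 5 D + 5 E - 20 D E$ ($X{\left(E,D \right)} = 5 \left(- 4 E D + \left(\left(D - 4\right) + E\right)\right) = 5 \left(- 4 D E + \left(\left(-4 + D\right) + E\right)\right) = 5 \left(- 4 D E + \left(-4 + D + E\right)\right) = 5 \left(-4 + D + E - 4 D E\right) = -20 + 5 D + 5 E - 20 D E$)
$\left(A{\left(4,-5 \right)} - 402\right) X{\left(-17,21 \right)} = \left(\left(-1 - \frac{32}{3} + \frac{1}{3} \left(-5\right)\right) - 402\right) \left(-20 + 5 \cdot 21 + 5 \left(-17\right) - 420 \left(-17\right)\right) = \left(\left(-1 - \frac{32}{3} - \frac{5}{3}\right) - 402\right) \left(-20 + 105 - 85 + 7140\right) = \left(- \frac{40}{3} - 402\right) 7140 = \left(- \frac{1246}{3}\right) 7140 = -2965480$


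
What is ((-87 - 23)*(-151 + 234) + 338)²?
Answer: 77299264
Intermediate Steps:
((-87 - 23)*(-151 + 234) + 338)² = (-110*83 + 338)² = (-9130 + 338)² = (-8792)² = 77299264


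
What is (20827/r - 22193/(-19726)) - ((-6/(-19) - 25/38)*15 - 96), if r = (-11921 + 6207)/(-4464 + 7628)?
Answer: -6119667684742/535393229 ≈ -11430.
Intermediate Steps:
r = -2857/1582 (r = -5714/3164 = -5714*1/3164 = -2857/1582 ≈ -1.8059)
(20827/r - 22193/(-19726)) - ((-6/(-19) - 25/38)*15 - 96) = (20827/(-2857/1582) - 22193/(-19726)) - ((-6/(-19) - 25/38)*15 - 96) = (20827*(-1582/2857) - 22193*(-1/19726)) - ((-6*(-1/19) - 25*1/38)*15 - 96) = (-32948314/2857 + 22193/19726) - ((6/19 - 25/38)*15 - 96) = -649875036563/56357182 - (-13/38*15 - 96) = -649875036563/56357182 - (-195/38 - 96) = -649875036563/56357182 - 1*(-3843/38) = -649875036563/56357182 + 3843/38 = -6119667684742/535393229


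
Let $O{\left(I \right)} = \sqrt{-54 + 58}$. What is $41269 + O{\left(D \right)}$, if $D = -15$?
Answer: $41271$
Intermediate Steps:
$O{\left(I \right)} = 2$ ($O{\left(I \right)} = \sqrt{4} = 2$)
$41269 + O{\left(D \right)} = 41269 + 2 = 41271$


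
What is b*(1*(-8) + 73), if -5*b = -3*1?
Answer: 39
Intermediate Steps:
b = ⅗ (b = -(-3)/5 = -⅕*(-3) = ⅗ ≈ 0.60000)
b*(1*(-8) + 73) = 3*(1*(-8) + 73)/5 = 3*(-8 + 73)/5 = (⅗)*65 = 39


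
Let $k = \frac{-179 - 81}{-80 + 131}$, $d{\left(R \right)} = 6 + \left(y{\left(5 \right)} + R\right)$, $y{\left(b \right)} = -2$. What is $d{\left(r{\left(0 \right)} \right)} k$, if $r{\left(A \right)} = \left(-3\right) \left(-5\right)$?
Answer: $- \frac{4940}{51} \approx -96.863$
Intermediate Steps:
$r{\left(A \right)} = 15$
$d{\left(R \right)} = 4 + R$ ($d{\left(R \right)} = 6 + \left(-2 + R\right) = 4 + R$)
$k = - \frac{260}{51} \approx -5.098$
$d{\left(r{\left(0 \right)} \right)} k = \left(4 + 15\right) \left(- \frac{260}{51}\right) = 19 \left(- \frac{260}{51}\right) = - \frac{4940}{51}$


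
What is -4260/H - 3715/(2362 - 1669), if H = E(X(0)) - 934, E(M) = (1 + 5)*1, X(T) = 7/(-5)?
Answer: -123835/160776 ≈ -0.77023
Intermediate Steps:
X(T) = -7/5 (X(T) = 7*(-⅕) = -7/5)
E(M) = 6 (E(M) = 6*1 = 6)
H = -928 (H = 6 - 934 = -928)
-4260/H - 3715/(2362 - 1669) = -4260/(-928) - 3715/(2362 - 1669) = -4260*(-1/928) - 3715/693 = 1065/232 - 3715*1/693 = 1065/232 - 3715/693 = -123835/160776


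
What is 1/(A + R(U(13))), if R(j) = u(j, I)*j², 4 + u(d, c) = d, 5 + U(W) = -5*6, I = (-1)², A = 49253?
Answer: 1/1478 ≈ 0.00067659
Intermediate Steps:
I = 1
U(W) = -35 (U(W) = -5 - 5*6 = -5 - 30 = -35)
u(d, c) = -4 + d
R(j) = j²*(-4 + j) (R(j) = (-4 + j)*j² = j²*(-4 + j))
1/(A + R(U(13))) = 1/(49253 + (-35)²*(-4 - 35)) = 1/(49253 + 1225*(-39)) = 1/(49253 - 47775) = 1/1478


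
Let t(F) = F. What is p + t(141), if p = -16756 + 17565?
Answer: 950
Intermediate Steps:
p = 809
p + t(141) = 809 + 141 = 950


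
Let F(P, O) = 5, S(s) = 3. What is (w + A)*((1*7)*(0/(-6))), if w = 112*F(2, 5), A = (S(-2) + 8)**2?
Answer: 0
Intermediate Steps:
A = 121 (A = (3 + 8)**2 = 11**2 = 121)
w = 560 (w = 112*5 = 560)
(w + A)*((1*7)*(0/(-6))) = (560 + 121)*((1*7)*(0/(-6))) = 681*(7*(0*(-1/6))) = 681*(7*0) = 681*0 = 0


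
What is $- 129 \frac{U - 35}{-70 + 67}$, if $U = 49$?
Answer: $602$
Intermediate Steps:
$- 129 \frac{U - 35}{-70 + 67} = - 129 \frac{49 - 35}{-70 + 67} = - 129 \frac{14}{-3} = - 129 \cdot 14 \left(- \frac{1}{3}\right) = \left(-129\right) \left(- \frac{14}{3}\right) = 602$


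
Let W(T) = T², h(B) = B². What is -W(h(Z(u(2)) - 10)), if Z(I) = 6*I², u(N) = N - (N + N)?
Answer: -38416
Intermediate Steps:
u(N) = -N (u(N) = N - 2*N = -N)
-W(h(Z(u(2)) - 10)) = -((6*(-1*2)² - 10)²)² = -((6*(-2)² - 10)²)² = -((6*4 - 10)²)² = -((24 - 10)²)² = -(14²)² = -1*196² = -1*38416 = -38416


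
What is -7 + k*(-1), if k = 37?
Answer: -44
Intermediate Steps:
-7 + k*(-1) = -7 + 37*(-1) = -7 - 37 = -44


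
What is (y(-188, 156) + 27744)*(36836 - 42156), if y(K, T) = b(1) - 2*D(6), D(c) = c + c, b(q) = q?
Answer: -147475720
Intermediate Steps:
D(c) = 2*c
y(K, T) = -23 (y(K, T) = 1 - 4*6 = 1 - 2*12 = 1 - 24 = -23)
(y(-188, 156) + 27744)*(36836 - 42156) = (-23 + 27744)*(36836 - 42156) = 27721*(-5320) = -147475720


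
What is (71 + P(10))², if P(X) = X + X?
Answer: 8281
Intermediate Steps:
P(X) = 2*X
(71 + P(10))² = (71 + 2*10)² = (71 + 20)² = 91² = 8281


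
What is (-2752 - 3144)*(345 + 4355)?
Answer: -27711200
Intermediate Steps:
(-2752 - 3144)*(345 + 4355) = -5896*4700 = -27711200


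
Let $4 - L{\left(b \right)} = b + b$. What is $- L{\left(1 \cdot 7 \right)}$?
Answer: $10$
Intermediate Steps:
$L{\left(b \right)} = 4 - 2 b$ ($L{\left(b \right)} = 4 - \left(b + b\right) = 4 - 2 b$)
$- L{\left(1 \cdot 7 \right)} = - (4 - 2 \cdot 1 \cdot 7) = - (4 - 14) = \left(-1\right) \left(-10\right) = 10$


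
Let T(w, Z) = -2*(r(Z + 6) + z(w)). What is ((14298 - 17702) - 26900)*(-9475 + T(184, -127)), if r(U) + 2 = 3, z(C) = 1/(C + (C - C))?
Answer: 6605400760/23 ≈ 2.8719e+8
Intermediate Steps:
z(C) = 1/C (z(C) = 1/(C + 0) = 1/C)
r(U) = 1 (r(U) = -2 + 3 = 1)
T(w, Z) = -2 - 2/w (T(w, Z) = -2*(1 + 1/w) = -2 - 2/w)
((14298 - 17702) - 26900)*(-9475 + T(184, -127)) = ((14298 - 17702) - 26900)*(-9475 + (-2 - 2/184)) = (-3404 - 26900)*(-9475 + (-2 - 2*1/184)) = -30304*(-9475 + (-2 - 1/92)) = -30304*(-9475 - 185/92) = -30304*(-871885/92) = 6605400760/23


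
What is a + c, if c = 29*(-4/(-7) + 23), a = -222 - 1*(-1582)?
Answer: 14305/7 ≈ 2043.6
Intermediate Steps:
a = 1360 (a = -222 + 1582 = 1360)
c = 4785/7 (c = 29*(-4*(-⅐) + 23) = 29*(4/7 + 23) = 29*(165/7) = 4785/7 ≈ 683.57)
a + c = 1360 + 4785/7 = 14305/7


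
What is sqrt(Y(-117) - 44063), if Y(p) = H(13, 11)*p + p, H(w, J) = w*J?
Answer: I*sqrt(60911) ≈ 246.8*I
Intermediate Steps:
H(w, J) = J*w
Y(p) = 144*p (Y(p) = (11*13)*p + p = 143*p + p = 144*p)
sqrt(Y(-117) - 44063) = sqrt(144*(-117) - 44063) = sqrt(-16848 - 44063) = sqrt(-60911) = I*sqrt(60911)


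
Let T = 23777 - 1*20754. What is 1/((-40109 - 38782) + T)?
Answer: -1/75868 ≈ -1.3181e-5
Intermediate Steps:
T = 3023 (T = 23777 - 20754 = 3023)
1/((-40109 - 38782) + T) = 1/((-40109 - 38782) + 3023) = 1/(-78891 + 3023) = 1/(-75868) = -1/75868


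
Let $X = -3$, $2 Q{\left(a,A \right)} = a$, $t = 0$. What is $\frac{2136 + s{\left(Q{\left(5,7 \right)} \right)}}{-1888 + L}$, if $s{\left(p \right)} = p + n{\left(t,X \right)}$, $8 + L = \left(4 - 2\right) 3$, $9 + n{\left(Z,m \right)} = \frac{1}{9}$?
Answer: $- \frac{38333}{34020} \approx -1.1268$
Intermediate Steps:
$Q{\left(a,A \right)} = \frac{a}{2}$
$n{\left(Z,m \right)} = - \frac{80}{9}$ ($n{\left(Z,m \right)} = -9 + \frac{1}{9} = - \frac{80}{9}$)
$L = -2$ ($L = -8 + \left(4 - 2\right) 3 = -8 + 2 \cdot 3 = -8 + 6 = -2$)
$s{\left(p \right)} = - \frac{80}{9} + p$ ($s{\left(p \right)} = p - \frac{80}{9} = - \frac{80}{9} + p$)
$\frac{2136 + s{\left(Q{\left(5,7 \right)} \right)}}{-1888 + L} = \frac{2136 + \left(- \frac{80}{9} + \frac{1}{2} \cdot 5\right)}{-1888 - 2} = \frac{2136 + \left(- \frac{80}{9} + \frac{5}{2}\right)}{-1890} = \left(2136 - \frac{115}{18}\right) \left(- \frac{1}{1890}\right) = \frac{38333}{18} \left(- \frac{1}{1890}\right) = - \frac{38333}{34020}$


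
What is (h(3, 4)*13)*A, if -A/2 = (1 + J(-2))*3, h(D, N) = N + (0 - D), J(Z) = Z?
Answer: 78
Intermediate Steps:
h(D, N) = N - D
A = 6 (A = -2*(1 - 2)*3 = -(-2)*3 = -2*(-3) = 6)
(h(3, 4)*13)*A = ((4 - 1*3)*13)*6 = ((4 - 3)*13)*6 = (1*13)*6 = 13*6 = 78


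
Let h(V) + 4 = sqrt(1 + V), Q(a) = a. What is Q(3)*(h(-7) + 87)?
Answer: 249 + 3*I*sqrt(6) ≈ 249.0 + 7.3485*I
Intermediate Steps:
h(V) = -4 + sqrt(1 + V)
Q(3)*(h(-7) + 87) = 3*((-4 + sqrt(1 - 7)) + 87) = 3*((-4 + sqrt(-6)) + 87) = 3*((-4 + I*sqrt(6)) + 87) = 3*(83 + I*sqrt(6)) = 249 + 3*I*sqrt(6)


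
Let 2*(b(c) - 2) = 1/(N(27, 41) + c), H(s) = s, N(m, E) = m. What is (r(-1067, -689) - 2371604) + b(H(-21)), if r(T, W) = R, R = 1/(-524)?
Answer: -932039554/393 ≈ -2.3716e+6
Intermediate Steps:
R = -1/524 ≈ -0.0019084
r(T, W) = -1/524
b(c) = 2 + 1/(2*(27 + c))
(r(-1067, -689) - 2371604) + b(H(-21)) = (-1/524 - 2371604) + (109 + 4*(-21))/(2*(27 - 21)) = -1242720497/524 + (1/2)*(109 - 84)/6 = -1242720497/524 + (1/2)*(1/6)*25 = -1242720497/524 + 25/12 = -932039554/393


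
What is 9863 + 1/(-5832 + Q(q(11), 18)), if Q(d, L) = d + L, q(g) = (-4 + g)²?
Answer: 56860194/5765 ≈ 9863.0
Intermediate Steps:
Q(d, L) = L + d
9863 + 1/(-5832 + Q(q(11), 18)) = 9863 + 1/(-5832 + (18 + (-4 + 11)²)) = 9863 + 1/(-5832 + (18 + 7²)) = 9863 + 1/(-5832 + (18 + 49)) = 9863 + 1/(-5832 + 67) = 9863 + 1/(-5765) = 9863 - 1/5765 = 56860194/5765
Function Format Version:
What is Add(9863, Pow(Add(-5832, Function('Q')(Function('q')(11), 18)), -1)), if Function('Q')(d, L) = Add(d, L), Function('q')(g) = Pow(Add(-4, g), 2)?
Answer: Rational(56860194, 5765) ≈ 9863.0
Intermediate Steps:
Function('Q')(d, L) = Add(L, d)
Add(9863, Pow(Add(-5832, Function('Q')(Function('q')(11), 18)), -1)) = Add(9863, Pow(Add(-5832, Add(18, Pow(Add(-4, 11), 2))), -1)) = Add(9863, Pow(Add(-5832, Add(18, Pow(7, 2))), -1)) = Add(9863, Pow(Add(-5832, Add(18, 49)), -1)) = Add(9863, Pow(Add(-5832, 67), -1)) = Add(9863, Pow(-5765, -1)) = Add(9863, Rational(-1, 5765)) = Rational(56860194, 5765)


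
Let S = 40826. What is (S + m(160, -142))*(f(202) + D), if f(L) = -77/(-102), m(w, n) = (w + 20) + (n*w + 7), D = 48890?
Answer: 91224575101/102 ≈ 8.9436e+8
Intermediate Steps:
m(w, n) = 27 + w + n*w (m(w, n) = (20 + w) + (7 + n*w) = 27 + w + n*w)
f(L) = 77/102 (f(L) = -77*(-1/102) = 77/102)
(S + m(160, -142))*(f(202) + D) = (40826 + (27 + 160 - 142*160))*(77/102 + 48890) = (40826 + (27 + 160 - 22720))*(4986857/102) = (40826 - 22533)*(4986857/102) = 18293*(4986857/102) = 91224575101/102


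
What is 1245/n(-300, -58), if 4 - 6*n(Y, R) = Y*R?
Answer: -3735/8698 ≈ -0.42941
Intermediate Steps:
n(Y, R) = 2/3 - R*Y/6 (n(Y, R) = 2/3 - Y*R/6 = 2/3 - R*Y/6)
1245/n(-300, -58) = 1245/(2/3 - 1/6*(-58)*(-300)) = 1245/(2/3 - 2900) = 1245/(-8698/3) = 1245*(-3/8698) = -3735/8698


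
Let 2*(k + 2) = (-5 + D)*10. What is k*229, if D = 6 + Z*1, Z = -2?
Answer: -1603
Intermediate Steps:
D = 4 (D = 6 - 2*1 = 6 - 2 = 4)
k = -7 (k = -2 + ((-5 + 4)*10)/2 = -2 + (-1*10)/2 = -2 + (½)*(-10) = -2 - 5 = -7)
k*229 = -7*229 = -1603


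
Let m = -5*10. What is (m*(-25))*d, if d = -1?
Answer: -1250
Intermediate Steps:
m = -50
(m*(-25))*d = -50*(-25)*(-1) = 1250*(-1) = -1250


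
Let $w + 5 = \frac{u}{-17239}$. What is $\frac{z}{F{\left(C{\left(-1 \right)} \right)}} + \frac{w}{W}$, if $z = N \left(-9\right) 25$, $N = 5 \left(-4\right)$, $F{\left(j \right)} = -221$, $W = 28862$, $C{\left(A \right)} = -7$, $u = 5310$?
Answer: $- \frac{2239004303605}{109958995978} \approx -20.362$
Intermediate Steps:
$N = -20$
$w = - \frac{91505}{17239}$ ($w = -5 + \frac{5310}{-17239} = -5 + 5310 \left(- \frac{1}{17239}\right) = -5 - \frac{5310}{17239} = - \frac{91505}{17239} \approx -5.308$)
$z = 4500$ ($z = \left(-20\right) \left(-9\right) 25 = 180 \cdot 25 = 4500$)
$\frac{z}{F{\left(C{\left(-1 \right)} \right)}} + \frac{w}{W} = \frac{4500}{-221} - \frac{91505}{17239 \cdot 28862} = 4500 \left(- \frac{1}{221}\right) - \frac{91505}{497552018} = - \frac{4500}{221} - \frac{91505}{497552018} = - \frac{2239004303605}{109958995978}$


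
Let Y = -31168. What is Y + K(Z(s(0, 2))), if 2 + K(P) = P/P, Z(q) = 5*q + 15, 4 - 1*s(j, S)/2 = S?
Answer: -31169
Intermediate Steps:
s(j, S) = 8 - 2*S
Z(q) = 15 + 5*q
K(P) = -1 (K(P) = -2 + P/P = -2 + 1 = -1)
Y + K(Z(s(0, 2))) = -31168 - 1 = -31169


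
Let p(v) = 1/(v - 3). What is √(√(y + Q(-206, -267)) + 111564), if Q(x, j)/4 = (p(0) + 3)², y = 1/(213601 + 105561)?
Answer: √(102279581466026544 + 957486*√26077284726922)/957486 ≈ 334.02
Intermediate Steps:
y = 1/319162 ≈ 3.1332e-6
p(v) = 1/(-3 + v)
Q(x, j) = 256/9 (Q(x, j) = 4*(1/(-3 + 0) + 3)² = 4*(1/(-3) + 3)² = 4*(-⅓ + 3)² = 4*(8/3)² = 4*(64/9) = 256/9)
√(√(y + Q(-206, -267)) + 111564) = √(√(1/319162 + 256/9) + 111564) = √(√(81705481/2872458) + 111564) = √(√26077284726922/957486 + 111564) = √(111564 + √26077284726922/957486)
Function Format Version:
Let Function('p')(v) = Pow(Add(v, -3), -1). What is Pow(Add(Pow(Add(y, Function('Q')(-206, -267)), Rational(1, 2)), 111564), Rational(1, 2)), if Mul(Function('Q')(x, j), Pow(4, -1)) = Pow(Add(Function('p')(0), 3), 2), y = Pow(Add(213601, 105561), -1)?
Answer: Mul(Rational(1, 957486), Pow(Add(102279581466026544, Mul(957486, Pow(26077284726922, Rational(1, 2)))), Rational(1, 2))) ≈ 334.02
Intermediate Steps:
y = Rational(1, 319162) (y = Pow(319162, -1) = Rational(1, 319162) ≈ 3.1332e-6)
Function('p')(v) = Pow(Add(-3, v), -1)
Function('Q')(x, j) = Rational(256, 9) (Function('Q')(x, j) = Mul(4, Pow(Add(Pow(Add(-3, 0), -1), 3), 2)) = Mul(4, Pow(Add(Pow(-3, -1), 3), 2)) = Mul(4, Pow(Add(Rational(-1, 3), 3), 2)) = Mul(4, Pow(Rational(8, 3), 2)) = Mul(4, Rational(64, 9)) = Rational(256, 9))
Pow(Add(Pow(Add(y, Function('Q')(-206, -267)), Rational(1, 2)), 111564), Rational(1, 2)) = Pow(Add(Pow(Add(Rational(1, 319162), Rational(256, 9)), Rational(1, 2)), 111564), Rational(1, 2)) = Pow(Add(Pow(Rational(81705481, 2872458), Rational(1, 2)), 111564), Rational(1, 2)) = Pow(Add(Mul(Rational(1, 957486), Pow(26077284726922, Rational(1, 2))), 111564), Rational(1, 2)) = Pow(Add(111564, Mul(Rational(1, 957486), Pow(26077284726922, Rational(1, 2)))), Rational(1, 2))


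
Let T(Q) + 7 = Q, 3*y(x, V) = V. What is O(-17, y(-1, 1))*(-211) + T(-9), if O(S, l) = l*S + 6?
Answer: -259/3 ≈ -86.333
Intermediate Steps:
y(x, V) = V/3
O(S, l) = 6 + S*l (O(S, l) = S*l + 6 = 6 + S*l)
T(Q) = -7 + Q
O(-17, y(-1, 1))*(-211) + T(-9) = (6 - 17/3)*(-211) + (-7 - 9) = (6 - 17*⅓)*(-211) - 16 = (6 - 17/3)*(-211) - 16 = (⅓)*(-211) - 16 = -211/3 - 16 = -259/3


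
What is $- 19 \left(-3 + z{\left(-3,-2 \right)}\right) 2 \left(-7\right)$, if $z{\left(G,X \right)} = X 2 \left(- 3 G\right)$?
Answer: $-10374$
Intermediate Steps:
$z{\left(G,X \right)} = - 6 G X$ ($z{\left(G,X \right)} = 2 X \left(- 3 G\right) = - 6 G X$)
$- 19 \left(-3 + z{\left(-3,-2 \right)}\right) 2 \left(-7\right) = - 19 \left(-3 - \left(-18\right) \left(-2\right)\right) 2 \left(-7\right) = - 19 \left(-3 - 36\right) 2 \left(-7\right) = - 19 \left(\left(-39\right) 2\right) \left(-7\right) = \left(-19\right) \left(-78\right) \left(-7\right) = 1482 \left(-7\right) = -10374$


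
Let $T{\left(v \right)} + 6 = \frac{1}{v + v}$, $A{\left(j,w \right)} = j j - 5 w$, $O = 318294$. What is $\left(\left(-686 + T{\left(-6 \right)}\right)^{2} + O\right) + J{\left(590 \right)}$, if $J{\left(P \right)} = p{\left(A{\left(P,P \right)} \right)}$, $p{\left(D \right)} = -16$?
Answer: $\frac{114805057}{144} \approx 7.9726 \cdot 10^{5}$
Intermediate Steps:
$A{\left(j,w \right)} = j^{2} - 5 w$
$J{\left(P \right)} = -16$
$T{\left(v \right)} = -6 + \frac{1}{2 v}$ ($T{\left(v \right)} = -6 + \frac{1}{v + v} = -6 + \frac{1}{2 v}$)
$\left(\left(-686 + T{\left(-6 \right)}\right)^{2} + O\right) + J{\left(590 \right)} = \left(\left(-686 - \left(6 - \frac{1}{2 \left(-6\right)}\right)\right)^{2} + 318294\right) - 16 = \left(\left(-686 + \left(-6 + \frac{1}{2} \left(- \frac{1}{6}\right)\right)\right)^{2} + 318294\right) - 16 = \left(\left(-686 - \frac{73}{12}\right)^{2} + 318294\right) - 16 = \left(\left(- \frac{8305}{12}\right)^{2} + 318294\right) - 16 = \left(\frac{68973025}{144} + 318294\right) - 16 = \frac{114807361}{144} - 16 = \frac{114805057}{144}$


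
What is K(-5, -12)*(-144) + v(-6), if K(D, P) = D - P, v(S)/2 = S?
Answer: -1020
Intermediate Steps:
v(S) = 2*S
K(-5, -12)*(-144) + v(-6) = (-5 - 1*(-12))*(-144) + 2*(-6) = (-5 + 12)*(-144) - 12 = 7*(-144) - 12 = -1008 - 12 = -1020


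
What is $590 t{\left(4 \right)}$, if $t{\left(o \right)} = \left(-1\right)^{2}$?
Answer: $590$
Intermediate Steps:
$t{\left(o \right)} = 1$
$590 t{\left(4 \right)} = 590 \cdot 1 = 590$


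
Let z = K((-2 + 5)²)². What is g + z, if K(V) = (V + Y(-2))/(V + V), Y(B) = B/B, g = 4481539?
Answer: 363004684/81 ≈ 4.4815e+6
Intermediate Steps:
Y(B) = 1
K(V) = (1 + V)/(2*V) (K(V) = (V + 1)/(V + V) = (1 + V)/((2*V)) = (1 + V)*(1/(2*V)) = (1 + V)/(2*V))
z = 25/81 (z = ((1 + (-2 + 5)²)/(2*((-2 + 5)²)))² = ((1 + 3²)/(2*(3²)))² = ((½)*(1 + 9)/9)² = ((½)*(⅑)*10)² = (5/9)² = 25/81 ≈ 0.30864)
g + z = 4481539 + 25/81 = 363004684/81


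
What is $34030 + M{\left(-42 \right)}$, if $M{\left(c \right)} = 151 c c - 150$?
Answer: $300244$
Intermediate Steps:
$M{\left(c \right)} = -150 + 151 c^{2}$ ($M{\left(c \right)} = 151 c^{2} - 150 = -150 + 151 c^{2}$)
$34030 + M{\left(-42 \right)} = 34030 - \left(150 - 151 \left(-42\right)^{2}\right) = 34030 + \left(-150 + 151 \cdot 1764\right) = 34030 + \left(-150 + 266364\right) = 34030 + 266214 = 300244$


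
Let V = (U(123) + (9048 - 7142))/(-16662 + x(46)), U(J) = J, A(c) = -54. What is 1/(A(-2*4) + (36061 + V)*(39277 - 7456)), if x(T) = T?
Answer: 16616/19066746035823 ≈ 8.7146e-10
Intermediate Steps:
V = -2029/16616 (V = (123 + (9048 - 7142))/(-16662 + 46) = (123 + 1906)/(-16616) = 2029*(-1/16616) = -2029/16616 ≈ -0.12211)
1/(A(-2*4) + (36061 + V)*(39277 - 7456)) = 1/(-54 + (36061 - 2029/16616)*(39277 - 7456)) = 1/(-54 + (599187547/16616)*31821) = 1/(-54 + 19066746933087/16616) = 1/(19066746035823/16616) = 16616/19066746035823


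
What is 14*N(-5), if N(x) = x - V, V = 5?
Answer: -140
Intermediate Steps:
N(x) = -5 + x (N(x) = x - 1*5 = x - 5 = -5 + x)
14*N(-5) = 14*(-5 - 5) = 14*(-10) = -140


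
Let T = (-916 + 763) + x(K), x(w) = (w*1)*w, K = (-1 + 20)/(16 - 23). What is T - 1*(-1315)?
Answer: 57299/49 ≈ 1169.4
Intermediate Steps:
K = -19/7 (K = 19/(-7) = 19*(-⅐) = -19/7 ≈ -2.7143)
x(w) = w² (x(w) = w*w = w²)
T = -7136/49 (T = (-916 + 763) + (-19/7)² = -153 + 361/49 = -7136/49 ≈ -145.63)
T - 1*(-1315) = -7136/49 - 1*(-1315) = -7136/49 + 1315 = 57299/49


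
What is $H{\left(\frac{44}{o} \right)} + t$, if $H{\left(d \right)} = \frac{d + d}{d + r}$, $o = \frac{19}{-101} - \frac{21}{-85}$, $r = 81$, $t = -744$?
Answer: $- \frac{14126212}{19033} \approx -742.2$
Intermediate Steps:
$o = \frac{506}{8585}$ ($o = 19 \left(- \frac{1}{101}\right) - - \frac{21}{85} = - \frac{19}{101} + \frac{21}{85} = \frac{506}{8585} \approx 0.05894$)
$H{\left(d \right)} = \frac{2 d}{81 + d}$ ($H{\left(d \right)} = \frac{d + d}{d + 81} = \frac{2 d}{81 + d}$)
$H{\left(\frac{44}{o} \right)} + t = \frac{2 \frac{44}{\frac{506}{8585}}}{81 + \frac{44}{\frac{506}{8585}}} - 744 = \frac{2 \cdot 44 \cdot \frac{8585}{506}}{81 + 44 \cdot \frac{8585}{506}} - 744 = 2 \cdot \frac{17170}{23} \frac{1}{81 + \frac{17170}{23}} - 744 = 2 \cdot \frac{17170}{23} \frac{1}{\frac{19033}{23}} - 744 = 2 \cdot \frac{17170}{23} \cdot \frac{23}{19033} - 744 = \frac{34340}{19033} - 744 = - \frac{14126212}{19033}$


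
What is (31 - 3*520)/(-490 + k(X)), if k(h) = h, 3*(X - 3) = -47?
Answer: 4587/1508 ≈ 3.0418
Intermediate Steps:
X = -38/3 (X = 3 + (1/3)*(-47) = 3 - 47/3 = -38/3 ≈ -12.667)
(31 - 3*520)/(-490 + k(X)) = (31 - 3*520)/(-490 - 38/3) = (31 - 1560)/(-1508/3) = -1529*(-3/1508) = 4587/1508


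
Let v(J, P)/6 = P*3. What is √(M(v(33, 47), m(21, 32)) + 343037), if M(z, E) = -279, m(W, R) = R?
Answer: √342758 ≈ 585.46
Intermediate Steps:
v(J, P) = 18*P (v(J, P) = 6*(P*3) = 6*(3*P) = 18*P)
√(M(v(33, 47), m(21, 32)) + 343037) = √(-279 + 343037) = √342758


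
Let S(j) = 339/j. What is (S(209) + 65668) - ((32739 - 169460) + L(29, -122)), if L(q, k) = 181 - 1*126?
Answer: 42288145/209 ≈ 2.0234e+5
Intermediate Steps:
L(q, k) = 55 (L(q, k) = 181 - 126 = 55)
(S(209) + 65668) - ((32739 - 169460) + L(29, -122)) = (339/209 + 65668) - ((32739 - 169460) + 55) = (339*(1/209) + 65668) - (-136721 + 55) = (339/209 + 65668) - 1*(-136666) = 13724951/209 + 136666 = 42288145/209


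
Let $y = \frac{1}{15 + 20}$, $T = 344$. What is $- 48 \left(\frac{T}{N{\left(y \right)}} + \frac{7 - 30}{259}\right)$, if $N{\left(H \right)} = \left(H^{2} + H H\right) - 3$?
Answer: $\frac{5242899792}{951307} \approx 5511.3$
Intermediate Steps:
$y = \frac{1}{35} \approx 0.028571$
$N{\left(H \right)} = -3 + 2 H^{2}$ ($N{\left(H \right)} = \left(H^{2} + H^{2}\right) - 3 = 2 H^{2} - 3 = -3 + 2 H^{2}$)
$- 48 \left(\frac{T}{N{\left(y \right)}} + \frac{7 - 30}{259}\right) = - 48 \left(\frac{344}{-3 + \frac{2}{1225}} + \frac{7 - 30}{259}\right) = - 48 \left(\frac{344}{-3 + 2 \cdot \frac{1}{1225}} + \left(7 - 30\right) \frac{1}{259}\right) = - 48 \left(\frac{344}{-3 + \frac{2}{1225}} - \frac{23}{259}\right) = - 48 \left(\frac{344}{- \frac{3673}{1225}} - \frac{23}{259}\right) = - 48 \left(344 \left(- \frac{1225}{3673}\right) - \frac{23}{259}\right) = - 48 \left(- \frac{421400}{3673} - \frac{23}{259}\right) = \left(-48\right) \left(- \frac{109227079}{951307}\right) = \frac{5242899792}{951307}$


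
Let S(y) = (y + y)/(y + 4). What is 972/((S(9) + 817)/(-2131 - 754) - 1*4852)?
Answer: -12151620/60661633 ≈ -0.20032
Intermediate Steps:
S(y) = 2*y/(4 + y) (S(y) = (2*y)/(4 + y) = 2*y/(4 + y))
972/((S(9) + 817)/(-2131 - 754) - 1*4852) = 972/((2*9/(4 + 9) + 817)/(-2131 - 754) - 1*4852) = 972/((2*9/13 + 817)/(-2885) - 4852) = 972/((2*9*(1/13) + 817)*(-1/2885) - 4852) = 972/((18/13 + 817)*(-1/2885) - 4852) = 972/((10639/13)*(-1/2885) - 4852) = 972/(-10639/37505 - 4852) = 972/(-181984899/37505) = 972*(-37505/181984899) = -12151620/60661633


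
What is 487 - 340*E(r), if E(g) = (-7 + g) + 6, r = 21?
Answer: -6313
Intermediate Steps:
E(g) = -1 + g
487 - 340*E(r) = 487 - 340*(-1 + 21) = 487 - 340*20 = 487 - 6800 = -6313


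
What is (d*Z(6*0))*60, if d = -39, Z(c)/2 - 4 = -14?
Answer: 46800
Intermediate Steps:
Z(c) = -20 (Z(c) = 8 + 2*(-14) = 8 - 28 = -20)
(d*Z(6*0))*60 = -39*(-20)*60 = 780*60 = 46800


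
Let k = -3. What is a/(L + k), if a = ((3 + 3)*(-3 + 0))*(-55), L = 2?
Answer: -990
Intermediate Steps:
a = 990 (a = (6*(-3))*(-55) = -18*(-55) = 990)
a/(L + k) = 990/(2 - 3) = 990/(-1) = 990*(-1) = -990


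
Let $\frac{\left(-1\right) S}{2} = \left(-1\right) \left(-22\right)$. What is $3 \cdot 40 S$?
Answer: $-5280$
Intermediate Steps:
$S = -44$ ($S = - 2 \left(\left(-1\right) \left(-22\right)\right) = \left(-2\right) 22 = -44$)
$3 \cdot 40 S = 3 \cdot 40 \left(-44\right) = 120 \left(-44\right) = -5280$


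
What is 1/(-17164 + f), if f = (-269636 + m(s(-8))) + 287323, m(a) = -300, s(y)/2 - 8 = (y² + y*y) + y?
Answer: 1/223 ≈ 0.0044843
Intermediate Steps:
s(y) = 16 + 2*y + 4*y² (s(y) = 16 + 2*((y² + y*y) + y) = 16 + 2*((y² + y²) + y) = 16 + 2*(2*y² + y) = 16 + 2*(y + 2*y²) = 16 + (2*y + 4*y²) = 16 + 2*y + 4*y²)
f = 17387 (f = (-269636 - 300) + 287323 = -269936 + 287323 = 17387)
1/(-17164 + f) = 1/(-17164 + 17387) = 1/223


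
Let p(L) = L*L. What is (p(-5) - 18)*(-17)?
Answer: -119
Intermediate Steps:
p(L) = L**2
(p(-5) - 18)*(-17) = ((-5)**2 - 18)*(-17) = (25 - 18)*(-17) = 7*(-17) = -119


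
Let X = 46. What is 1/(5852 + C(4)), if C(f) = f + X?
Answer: 1/5902 ≈ 0.00016943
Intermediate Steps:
C(f) = 46 + f (C(f) = f + 46 = 46 + f)
1/(5852 + C(4)) = 1/(5852 + (46 + 4)) = 1/(5852 + 50) = 1/5902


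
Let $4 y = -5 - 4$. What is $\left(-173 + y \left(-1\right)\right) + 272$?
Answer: $\frac{405}{4} \approx 101.25$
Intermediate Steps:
$y = - \frac{9}{4}$ ($y = \frac{-5 - 4}{4} = \frac{1}{4} \left(-9\right) = - \frac{9}{4} \approx -2.25$)
$\left(-173 + y \left(-1\right)\right) + 272 = \left(-173 - - \frac{9}{4}\right) + 272 = \left(-173 + \frac{9}{4}\right) + 272 = - \frac{683}{4} + 272 = \frac{405}{4}$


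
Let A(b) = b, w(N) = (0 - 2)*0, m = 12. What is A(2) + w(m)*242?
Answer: 2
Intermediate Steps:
w(N) = 0 (w(N) = -2*0 = 0)
A(2) + w(m)*242 = 2 + 0*242 = 2 + 0 = 2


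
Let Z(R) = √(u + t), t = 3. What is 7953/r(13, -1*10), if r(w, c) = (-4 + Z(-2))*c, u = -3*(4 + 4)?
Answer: 15906/185 + 7953*I*√21/370 ≈ 85.978 + 98.501*I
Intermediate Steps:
u = -24 (u = -3*8 = -24)
Z(R) = I*√21 (Z(R) = √(-24 + 3) = √(-21) = I*√21)
r(w, c) = c*(-4 + I*√21) (r(w, c) = (-4 + I*√21)*c = c*(-4 + I*√21))
7953/r(13, -1*10) = 7953/(((-1*10)*(-4 + I*√21))) = 7953/((-10*(-4 + I*√21))) = 7953/(40 - 10*I*√21)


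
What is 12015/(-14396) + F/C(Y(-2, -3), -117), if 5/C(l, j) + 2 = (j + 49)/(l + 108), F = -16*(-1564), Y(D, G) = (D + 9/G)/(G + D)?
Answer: -103036762319/7845820 ≈ -13133.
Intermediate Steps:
Y(D, G) = (D + 9/G)/(D + G)
F = 25024
C(l, j) = 5/(-2 + (49 + j)/(108 + l)) (C(l, j) = 5/(-2 + (j + 49)/(l + 108)) = 5/(-2 + (49 + j)/(108 + l)))
12015/(-14396) + F/C(Y(-2, -3), -117) = 12015/(-14396) + 25024/((5*(108 + (9 - 2*(-3))/((-3)*(-2 - 3)))/(-167 - 117 - 2*(9 - 2*(-3))/((-3)*(-2 - 3))))) = 12015*(-1/14396) + 25024/((5*(108 - ⅓*(9 + 6)/(-5))/(-167 - 117 - (-2)*(9 + 6)/(3*(-5))))) = -12015/14396 + 25024/((5*(108 - ⅓*(-⅕)*15)/(-167 - 117 - (-2)*(-1)*15/(3*5)))) = -12015/14396 + 25024/((5*(108 + 1)/(-167 - 117 - 2*1))) = -12015/14396 + 25024/((5*109/(-167 - 117 - 2))) = -12015/14396 + 25024/((5*109/(-286))) = -12015/14396 + 25024/((5*(-1/286)*109)) = -12015/14396 + 25024/(-545/286) = -12015/14396 + 25024*(-286/545) = -12015/14396 - 7156864/545 = -103036762319/7845820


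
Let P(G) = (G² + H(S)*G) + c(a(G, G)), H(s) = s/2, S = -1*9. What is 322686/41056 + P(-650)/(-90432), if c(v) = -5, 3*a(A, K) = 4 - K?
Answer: 45762097/14503032 ≈ 3.1553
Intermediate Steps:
a(A, K) = 4/3 - K/3 (a(A, K) = (4 - K)/3 = 4/3 - K/3)
S = -9
H(s) = s/2 (H(s) = s*(½) = s/2)
P(G) = -5 + G² - 9*G/2 (P(G) = (G² + ((½)*(-9))*G) - 5 = (G² - 9*G/2) - 5 = -5 + G² - 9*G/2)
322686/41056 + P(-650)/(-90432) = 322686/41056 + (-5 + (-650)² - 9/2*(-650))/(-90432) = 322686*(1/41056) + (-5 + 422500 + 2925)*(-1/90432) = 161343/20528 + 425420*(-1/90432) = 161343/20528 - 106355/22608 = 45762097/14503032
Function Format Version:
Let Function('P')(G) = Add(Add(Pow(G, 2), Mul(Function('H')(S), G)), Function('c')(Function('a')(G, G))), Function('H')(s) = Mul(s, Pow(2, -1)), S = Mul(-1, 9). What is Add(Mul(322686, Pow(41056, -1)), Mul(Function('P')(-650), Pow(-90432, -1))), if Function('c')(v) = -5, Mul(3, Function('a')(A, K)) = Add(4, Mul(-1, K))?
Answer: Rational(45762097, 14503032) ≈ 3.1553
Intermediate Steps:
Function('a')(A, K) = Add(Rational(4, 3), Mul(Rational(-1, 3), K)) (Function('a')(A, K) = Mul(Rational(1, 3), Add(4, Mul(-1, K))) = Add(Rational(4, 3), Mul(Rational(-1, 3), K)))
S = -9
Function('H')(s) = Mul(Rational(1, 2), s) (Function('H')(s) = Mul(s, Rational(1, 2)) = Mul(Rational(1, 2), s))
Function('P')(G) = Add(-5, Pow(G, 2), Mul(Rational(-9, 2), G)) (Function('P')(G) = Add(Add(Pow(G, 2), Mul(Mul(Rational(1, 2), -9), G)), -5) = Add(Add(Pow(G, 2), Mul(Rational(-9, 2), G)), -5) = Add(-5, Pow(G, 2), Mul(Rational(-9, 2), G)))
Add(Mul(322686, Pow(41056, -1)), Mul(Function('P')(-650), Pow(-90432, -1))) = Add(Mul(322686, Pow(41056, -1)), Mul(Add(-5, Pow(-650, 2), Mul(Rational(-9, 2), -650)), Pow(-90432, -1))) = Add(Mul(322686, Rational(1, 41056)), Mul(Add(-5, 422500, 2925), Rational(-1, 90432))) = Add(Rational(161343, 20528), Mul(425420, Rational(-1, 90432))) = Add(Rational(161343, 20528), Rational(-106355, 22608)) = Rational(45762097, 14503032)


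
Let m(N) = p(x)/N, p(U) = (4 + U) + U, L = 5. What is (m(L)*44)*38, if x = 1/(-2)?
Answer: 5016/5 ≈ 1003.2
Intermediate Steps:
x = -½ (x = 1*(-½) = -½ ≈ -0.50000)
p(U) = 4 + 2*U
m(N) = 3/N (m(N) = (4 + 2*(-½))/N = (4 - 1)/N = 3/N)
(m(L)*44)*38 = ((3/5)*44)*38 = ((3*(⅕))*44)*38 = ((⅗)*44)*38 = (132/5)*38 = 5016/5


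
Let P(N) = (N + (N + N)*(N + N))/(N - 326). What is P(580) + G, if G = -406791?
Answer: -50989367/127 ≈ -4.0149e+5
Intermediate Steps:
P(N) = (N + 4*N²)/(-326 + N) (P(N) = (N + (2*N)*(2*N))/(-326 + N) = (N + 4*N²)/(-326 + N))
P(580) + G = 580*(1 + 4*580)/(-326 + 580) - 406791 = 580*(1 + 2320)/254 - 406791 = 580*(1/254)*2321 - 406791 = 673090/127 - 406791 = -50989367/127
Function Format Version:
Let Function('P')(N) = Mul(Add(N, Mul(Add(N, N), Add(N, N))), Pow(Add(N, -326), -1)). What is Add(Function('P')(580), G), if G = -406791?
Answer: Rational(-50989367, 127) ≈ -4.0149e+5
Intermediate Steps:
Function('P')(N) = Mul(Pow(Add(-326, N), -1), Add(N, Mul(4, Pow(N, 2)))) (Function('P')(N) = Mul(Add(N, Mul(Mul(2, N), Mul(2, N))), Pow(Add(-326, N), -1)) = Mul(Add(N, Mul(4, Pow(N, 2))), Pow(Add(-326, N), -1)) = Mul(Pow(Add(-326, N), -1), Add(N, Mul(4, Pow(N, 2)))))
Add(Function('P')(580), G) = Add(Mul(580, Pow(Add(-326, 580), -1), Add(1, Mul(4, 580))), -406791) = Add(Mul(580, Pow(254, -1), Add(1, 2320)), -406791) = Add(Mul(580, Rational(1, 254), 2321), -406791) = Add(Rational(673090, 127), -406791) = Rational(-50989367, 127)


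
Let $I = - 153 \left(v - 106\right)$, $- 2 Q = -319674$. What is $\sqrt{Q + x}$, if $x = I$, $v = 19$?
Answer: $2 \sqrt{43287} \approx 416.11$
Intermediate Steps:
$Q = 159837$ ($Q = \left(- \frac{1}{2}\right) \left(-319674\right) = 159837$)
$I = 13311$ ($I = - 153 \left(19 - 106\right) = \left(-153\right) \left(-87\right) = 13311$)
$x = 13311$
$\sqrt{Q + x} = \sqrt{159837 + 13311} = \sqrt{173148} = 2 \sqrt{43287}$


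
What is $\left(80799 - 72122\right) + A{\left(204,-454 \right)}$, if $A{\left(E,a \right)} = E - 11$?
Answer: $8870$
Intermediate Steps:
$A{\left(E,a \right)} = -11 + E$
$\left(80799 - 72122\right) + A{\left(204,-454 \right)} = \left(80799 - 72122\right) + \left(-11 + 204\right) = 8677 + 193 = 8870$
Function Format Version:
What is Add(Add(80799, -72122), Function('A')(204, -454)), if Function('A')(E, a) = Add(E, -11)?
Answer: 8870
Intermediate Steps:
Function('A')(E, a) = Add(-11, E)
Add(Add(80799, -72122), Function('A')(204, -454)) = Add(Add(80799, -72122), Add(-11, 204)) = Add(8677, 193) = 8870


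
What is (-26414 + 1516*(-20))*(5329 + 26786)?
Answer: -1822012410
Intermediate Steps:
(-26414 + 1516*(-20))*(5329 + 26786) = (-26414 - 30320)*32115 = -56734*32115 = -1822012410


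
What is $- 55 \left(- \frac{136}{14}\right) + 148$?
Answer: $\frac{4776}{7} \approx 682.29$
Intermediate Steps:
$- 55 \left(- \frac{136}{14}\right) + 148 = - 55 \left(\left(-136\right) \frac{1}{14}\right) + 148 = \left(-55\right) \left(- \frac{68}{7}\right) + 148 = \frac{3740}{7} + 148 = \frac{4776}{7}$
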